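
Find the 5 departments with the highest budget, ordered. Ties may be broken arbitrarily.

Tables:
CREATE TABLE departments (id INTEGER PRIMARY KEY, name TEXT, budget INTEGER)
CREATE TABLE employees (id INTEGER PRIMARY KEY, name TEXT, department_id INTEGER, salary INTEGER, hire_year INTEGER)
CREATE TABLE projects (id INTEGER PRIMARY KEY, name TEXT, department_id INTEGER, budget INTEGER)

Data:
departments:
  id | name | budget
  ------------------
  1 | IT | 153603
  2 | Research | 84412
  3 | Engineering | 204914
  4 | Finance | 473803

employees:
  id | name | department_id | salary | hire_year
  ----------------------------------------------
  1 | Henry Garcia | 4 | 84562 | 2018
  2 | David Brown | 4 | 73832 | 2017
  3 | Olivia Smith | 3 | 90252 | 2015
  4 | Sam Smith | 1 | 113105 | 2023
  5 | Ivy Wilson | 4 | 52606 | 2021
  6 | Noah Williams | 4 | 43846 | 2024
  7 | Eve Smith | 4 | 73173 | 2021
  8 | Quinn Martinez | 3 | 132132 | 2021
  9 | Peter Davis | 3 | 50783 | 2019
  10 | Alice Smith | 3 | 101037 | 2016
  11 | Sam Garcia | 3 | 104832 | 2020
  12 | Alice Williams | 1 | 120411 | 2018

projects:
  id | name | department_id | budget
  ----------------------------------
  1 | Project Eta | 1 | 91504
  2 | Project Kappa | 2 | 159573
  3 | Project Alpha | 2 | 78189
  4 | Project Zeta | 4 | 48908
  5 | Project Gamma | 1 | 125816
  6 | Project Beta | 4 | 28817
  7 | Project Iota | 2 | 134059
SELECT name, budget FROM departments ORDER BY budget DESC LIMIT 5

Execution result:
name | budget
Finance | 473803
Engineering | 204914
IT | 153603
Research | 84412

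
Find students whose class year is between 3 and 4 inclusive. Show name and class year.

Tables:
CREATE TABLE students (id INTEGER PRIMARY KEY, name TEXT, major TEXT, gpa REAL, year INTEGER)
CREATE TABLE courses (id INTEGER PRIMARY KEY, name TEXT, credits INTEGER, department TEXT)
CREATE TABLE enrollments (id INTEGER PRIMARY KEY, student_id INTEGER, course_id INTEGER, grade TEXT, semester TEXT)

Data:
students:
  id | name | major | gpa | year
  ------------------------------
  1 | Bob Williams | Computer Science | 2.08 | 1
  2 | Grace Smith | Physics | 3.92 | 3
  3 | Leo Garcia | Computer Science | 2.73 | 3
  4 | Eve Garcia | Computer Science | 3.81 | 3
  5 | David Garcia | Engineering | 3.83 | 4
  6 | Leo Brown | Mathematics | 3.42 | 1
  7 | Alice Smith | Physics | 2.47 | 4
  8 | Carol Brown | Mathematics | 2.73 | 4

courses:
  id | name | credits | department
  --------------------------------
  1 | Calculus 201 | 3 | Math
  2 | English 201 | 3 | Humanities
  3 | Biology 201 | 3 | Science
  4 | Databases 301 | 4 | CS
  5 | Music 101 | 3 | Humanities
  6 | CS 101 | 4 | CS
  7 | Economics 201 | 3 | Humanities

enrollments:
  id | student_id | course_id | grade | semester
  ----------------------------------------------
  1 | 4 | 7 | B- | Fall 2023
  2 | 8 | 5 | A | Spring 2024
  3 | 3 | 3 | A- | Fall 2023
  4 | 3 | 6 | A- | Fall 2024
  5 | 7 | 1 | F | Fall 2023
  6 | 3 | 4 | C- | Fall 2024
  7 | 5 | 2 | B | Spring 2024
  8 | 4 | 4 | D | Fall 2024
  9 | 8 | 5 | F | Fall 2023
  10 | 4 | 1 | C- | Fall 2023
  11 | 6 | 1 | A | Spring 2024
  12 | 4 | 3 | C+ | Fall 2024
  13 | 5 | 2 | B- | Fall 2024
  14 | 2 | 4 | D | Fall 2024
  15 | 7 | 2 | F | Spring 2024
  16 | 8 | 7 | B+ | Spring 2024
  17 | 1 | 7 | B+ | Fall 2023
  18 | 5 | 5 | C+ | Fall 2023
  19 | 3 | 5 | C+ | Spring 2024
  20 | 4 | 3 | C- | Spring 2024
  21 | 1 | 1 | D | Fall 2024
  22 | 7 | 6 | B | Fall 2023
SELECT name, year FROM students WHERE year BETWEEN 3 AND 4

Execution result:
name | year
Grace Smith | 3
Leo Garcia | 3
Eve Garcia | 3
David Garcia | 4
Alice Smith | 4
Carol Brown | 4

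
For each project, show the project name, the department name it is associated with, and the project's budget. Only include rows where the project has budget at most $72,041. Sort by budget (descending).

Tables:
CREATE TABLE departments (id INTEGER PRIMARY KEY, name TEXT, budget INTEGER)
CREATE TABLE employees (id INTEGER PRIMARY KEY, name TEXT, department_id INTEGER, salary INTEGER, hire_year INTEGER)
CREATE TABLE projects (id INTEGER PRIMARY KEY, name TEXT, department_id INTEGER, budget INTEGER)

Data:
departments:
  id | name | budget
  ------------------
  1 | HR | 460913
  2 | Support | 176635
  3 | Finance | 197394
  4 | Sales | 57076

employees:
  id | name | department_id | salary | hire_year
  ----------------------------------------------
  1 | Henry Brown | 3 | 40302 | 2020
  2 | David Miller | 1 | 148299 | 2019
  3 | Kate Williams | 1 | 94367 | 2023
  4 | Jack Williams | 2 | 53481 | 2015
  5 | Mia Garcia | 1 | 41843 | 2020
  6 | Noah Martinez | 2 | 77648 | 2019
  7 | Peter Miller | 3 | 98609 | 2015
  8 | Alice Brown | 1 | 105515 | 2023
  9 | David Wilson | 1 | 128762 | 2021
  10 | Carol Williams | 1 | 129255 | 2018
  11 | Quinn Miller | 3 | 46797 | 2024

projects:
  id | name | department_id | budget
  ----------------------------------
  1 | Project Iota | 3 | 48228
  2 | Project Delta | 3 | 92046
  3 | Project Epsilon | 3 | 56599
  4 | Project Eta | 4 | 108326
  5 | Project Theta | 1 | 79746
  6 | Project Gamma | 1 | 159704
SELECT c.name, p.name AS department, c.budget FROM projects c JOIN departments p ON c.department_id = p.id WHERE c.budget <= 72041 ORDER BY c.budget DESC

Execution result:
name | department | budget
Project Epsilon | Finance | 56599
Project Iota | Finance | 48228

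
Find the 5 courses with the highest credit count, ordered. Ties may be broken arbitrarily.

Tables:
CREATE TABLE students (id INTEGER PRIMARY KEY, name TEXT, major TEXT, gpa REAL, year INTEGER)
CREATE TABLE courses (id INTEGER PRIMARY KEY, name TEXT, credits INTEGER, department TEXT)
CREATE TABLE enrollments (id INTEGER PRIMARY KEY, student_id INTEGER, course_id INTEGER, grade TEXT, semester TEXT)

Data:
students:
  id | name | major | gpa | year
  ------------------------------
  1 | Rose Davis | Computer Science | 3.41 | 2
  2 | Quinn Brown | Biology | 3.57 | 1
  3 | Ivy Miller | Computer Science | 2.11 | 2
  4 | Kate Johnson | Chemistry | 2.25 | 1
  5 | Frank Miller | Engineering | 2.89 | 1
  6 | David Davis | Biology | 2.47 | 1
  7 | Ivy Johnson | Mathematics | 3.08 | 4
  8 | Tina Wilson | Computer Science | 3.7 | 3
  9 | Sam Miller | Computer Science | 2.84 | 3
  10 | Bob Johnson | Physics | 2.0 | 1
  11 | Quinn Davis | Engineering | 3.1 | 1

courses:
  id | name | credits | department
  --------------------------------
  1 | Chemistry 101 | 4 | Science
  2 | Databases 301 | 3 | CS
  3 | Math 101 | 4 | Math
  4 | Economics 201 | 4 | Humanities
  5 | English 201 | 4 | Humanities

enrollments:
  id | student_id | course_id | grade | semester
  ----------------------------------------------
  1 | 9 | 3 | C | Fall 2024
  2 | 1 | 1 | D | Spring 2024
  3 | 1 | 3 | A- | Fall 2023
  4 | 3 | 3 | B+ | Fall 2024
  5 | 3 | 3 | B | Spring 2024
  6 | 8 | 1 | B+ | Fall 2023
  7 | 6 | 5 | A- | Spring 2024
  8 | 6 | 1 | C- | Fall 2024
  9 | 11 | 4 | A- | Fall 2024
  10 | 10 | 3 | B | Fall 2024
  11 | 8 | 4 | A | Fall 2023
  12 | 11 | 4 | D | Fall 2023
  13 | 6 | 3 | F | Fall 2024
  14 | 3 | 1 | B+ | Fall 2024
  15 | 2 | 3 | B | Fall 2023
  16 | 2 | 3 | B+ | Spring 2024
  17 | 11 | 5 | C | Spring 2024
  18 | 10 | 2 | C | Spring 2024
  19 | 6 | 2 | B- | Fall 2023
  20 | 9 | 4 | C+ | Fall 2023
SELECT name, credits FROM courses ORDER BY credits DESC LIMIT 5

Execution result:
name | credits
Chemistry 101 | 4
Math 101 | 4
Economics 201 | 4
English 201 | 4
Databases 301 | 3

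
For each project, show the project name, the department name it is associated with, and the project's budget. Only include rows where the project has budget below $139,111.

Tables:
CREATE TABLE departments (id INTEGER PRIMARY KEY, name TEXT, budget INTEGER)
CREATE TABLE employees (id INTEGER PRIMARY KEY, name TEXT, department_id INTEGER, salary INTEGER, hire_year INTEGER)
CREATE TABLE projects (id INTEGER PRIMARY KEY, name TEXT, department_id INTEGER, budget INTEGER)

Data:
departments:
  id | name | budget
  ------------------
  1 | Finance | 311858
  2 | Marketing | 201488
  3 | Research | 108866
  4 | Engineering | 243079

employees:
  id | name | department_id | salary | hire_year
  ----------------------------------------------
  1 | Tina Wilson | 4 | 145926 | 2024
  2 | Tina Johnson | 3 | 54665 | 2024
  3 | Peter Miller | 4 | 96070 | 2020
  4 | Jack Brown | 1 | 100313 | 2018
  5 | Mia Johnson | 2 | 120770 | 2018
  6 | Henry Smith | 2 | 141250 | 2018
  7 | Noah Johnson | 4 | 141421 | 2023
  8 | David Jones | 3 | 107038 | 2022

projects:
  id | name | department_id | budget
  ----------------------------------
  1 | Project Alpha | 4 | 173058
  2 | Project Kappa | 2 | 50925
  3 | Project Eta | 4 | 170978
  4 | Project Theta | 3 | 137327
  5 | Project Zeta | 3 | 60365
SELECT c.name, p.name AS department, c.budget FROM projects c JOIN departments p ON c.department_id = p.id WHERE c.budget < 139111

Execution result:
name | department | budget
Project Kappa | Marketing | 50925
Project Theta | Research | 137327
Project Zeta | Research | 60365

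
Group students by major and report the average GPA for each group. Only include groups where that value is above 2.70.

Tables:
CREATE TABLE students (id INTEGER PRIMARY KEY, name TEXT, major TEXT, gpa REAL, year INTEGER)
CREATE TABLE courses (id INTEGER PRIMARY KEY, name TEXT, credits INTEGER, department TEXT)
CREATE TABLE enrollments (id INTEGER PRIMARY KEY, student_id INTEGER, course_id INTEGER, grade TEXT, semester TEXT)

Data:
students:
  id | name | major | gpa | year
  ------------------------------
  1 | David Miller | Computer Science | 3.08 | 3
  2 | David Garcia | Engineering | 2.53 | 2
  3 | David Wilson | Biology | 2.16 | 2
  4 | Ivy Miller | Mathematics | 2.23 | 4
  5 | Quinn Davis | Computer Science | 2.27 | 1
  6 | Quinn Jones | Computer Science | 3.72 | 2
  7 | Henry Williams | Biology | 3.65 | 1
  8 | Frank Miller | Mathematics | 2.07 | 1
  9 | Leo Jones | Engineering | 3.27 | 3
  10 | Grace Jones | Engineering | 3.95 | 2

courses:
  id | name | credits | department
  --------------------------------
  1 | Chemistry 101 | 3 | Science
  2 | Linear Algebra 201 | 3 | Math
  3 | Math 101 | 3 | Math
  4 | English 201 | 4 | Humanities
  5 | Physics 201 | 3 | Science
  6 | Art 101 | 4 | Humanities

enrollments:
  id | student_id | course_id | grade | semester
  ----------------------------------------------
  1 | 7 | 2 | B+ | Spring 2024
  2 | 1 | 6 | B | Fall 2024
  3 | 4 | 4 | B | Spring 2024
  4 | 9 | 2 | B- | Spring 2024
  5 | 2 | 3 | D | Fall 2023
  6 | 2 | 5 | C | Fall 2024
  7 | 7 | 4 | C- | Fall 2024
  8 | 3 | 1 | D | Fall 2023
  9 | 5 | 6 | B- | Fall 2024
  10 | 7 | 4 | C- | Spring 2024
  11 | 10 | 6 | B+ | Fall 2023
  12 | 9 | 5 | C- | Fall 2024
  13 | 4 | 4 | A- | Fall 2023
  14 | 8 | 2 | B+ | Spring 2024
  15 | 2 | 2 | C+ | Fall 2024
SELECT major, AVG(gpa) AS avg_gpa FROM students GROUP BY major HAVING AVG(gpa) > 2.7

Execution result:
major | avg_gpa
Biology | 2.91
Computer Science | 3.02
Engineering | 3.25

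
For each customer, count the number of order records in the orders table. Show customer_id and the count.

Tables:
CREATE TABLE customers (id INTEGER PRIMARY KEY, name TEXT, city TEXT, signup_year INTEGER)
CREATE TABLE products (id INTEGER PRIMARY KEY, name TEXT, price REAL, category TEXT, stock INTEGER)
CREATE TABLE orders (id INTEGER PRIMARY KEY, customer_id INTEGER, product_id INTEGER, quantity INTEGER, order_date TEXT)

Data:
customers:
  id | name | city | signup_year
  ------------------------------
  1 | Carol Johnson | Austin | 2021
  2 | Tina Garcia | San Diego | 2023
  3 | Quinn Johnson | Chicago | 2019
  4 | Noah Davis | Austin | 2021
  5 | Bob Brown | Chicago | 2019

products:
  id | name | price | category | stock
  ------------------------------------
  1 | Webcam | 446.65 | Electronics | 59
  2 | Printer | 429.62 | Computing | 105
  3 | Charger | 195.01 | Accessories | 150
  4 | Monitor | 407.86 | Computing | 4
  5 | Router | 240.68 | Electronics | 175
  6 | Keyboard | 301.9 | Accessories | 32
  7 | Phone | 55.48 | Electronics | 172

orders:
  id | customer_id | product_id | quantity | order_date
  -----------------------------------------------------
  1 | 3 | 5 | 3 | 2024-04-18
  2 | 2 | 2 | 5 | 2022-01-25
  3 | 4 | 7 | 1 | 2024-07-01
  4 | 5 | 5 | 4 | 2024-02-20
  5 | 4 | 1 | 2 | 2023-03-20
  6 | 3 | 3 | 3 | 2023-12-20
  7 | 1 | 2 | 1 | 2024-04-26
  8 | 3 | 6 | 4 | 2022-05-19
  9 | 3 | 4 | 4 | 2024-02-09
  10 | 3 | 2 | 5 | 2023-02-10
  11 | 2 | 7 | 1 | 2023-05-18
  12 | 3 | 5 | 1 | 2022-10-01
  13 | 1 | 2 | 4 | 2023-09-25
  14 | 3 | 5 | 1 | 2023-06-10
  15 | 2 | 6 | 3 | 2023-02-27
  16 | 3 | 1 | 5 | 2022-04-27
SELECT customer_id, COUNT(*) AS order_count FROM orders GROUP BY customer_id

Execution result:
customer_id | order_count
1 | 2
2 | 3
3 | 8
4 | 2
5 | 1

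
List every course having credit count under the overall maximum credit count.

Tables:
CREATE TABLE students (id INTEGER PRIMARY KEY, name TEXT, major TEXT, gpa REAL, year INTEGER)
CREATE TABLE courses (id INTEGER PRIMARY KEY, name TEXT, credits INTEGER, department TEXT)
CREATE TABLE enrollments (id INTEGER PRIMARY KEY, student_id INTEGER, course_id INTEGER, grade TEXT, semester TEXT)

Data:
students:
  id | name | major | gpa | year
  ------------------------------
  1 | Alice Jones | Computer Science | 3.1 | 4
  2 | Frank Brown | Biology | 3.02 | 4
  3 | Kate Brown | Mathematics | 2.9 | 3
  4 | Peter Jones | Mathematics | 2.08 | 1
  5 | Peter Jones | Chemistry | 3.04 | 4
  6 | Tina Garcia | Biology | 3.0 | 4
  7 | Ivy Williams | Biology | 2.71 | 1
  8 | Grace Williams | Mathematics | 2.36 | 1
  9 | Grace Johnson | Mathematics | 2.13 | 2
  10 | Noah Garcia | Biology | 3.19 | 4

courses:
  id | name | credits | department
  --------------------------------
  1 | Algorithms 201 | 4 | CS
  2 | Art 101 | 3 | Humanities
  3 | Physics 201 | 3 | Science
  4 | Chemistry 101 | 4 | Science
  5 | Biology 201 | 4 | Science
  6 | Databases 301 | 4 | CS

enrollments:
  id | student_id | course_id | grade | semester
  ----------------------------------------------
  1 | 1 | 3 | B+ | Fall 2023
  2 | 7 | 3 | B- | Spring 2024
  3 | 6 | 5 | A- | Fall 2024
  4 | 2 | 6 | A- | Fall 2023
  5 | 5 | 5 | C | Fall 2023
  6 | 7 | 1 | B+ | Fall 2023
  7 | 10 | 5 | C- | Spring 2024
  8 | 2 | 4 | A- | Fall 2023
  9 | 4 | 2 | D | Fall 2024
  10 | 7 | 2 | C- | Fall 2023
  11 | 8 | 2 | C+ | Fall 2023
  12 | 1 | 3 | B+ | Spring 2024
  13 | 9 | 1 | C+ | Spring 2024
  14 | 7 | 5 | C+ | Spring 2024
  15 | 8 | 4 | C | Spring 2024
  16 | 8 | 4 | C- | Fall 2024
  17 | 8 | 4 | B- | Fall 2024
SELECT name, credits FROM courses WHERE credits < (SELECT MAX(credits) FROM courses)

Execution result:
name | credits
Art 101 | 3
Physics 201 | 3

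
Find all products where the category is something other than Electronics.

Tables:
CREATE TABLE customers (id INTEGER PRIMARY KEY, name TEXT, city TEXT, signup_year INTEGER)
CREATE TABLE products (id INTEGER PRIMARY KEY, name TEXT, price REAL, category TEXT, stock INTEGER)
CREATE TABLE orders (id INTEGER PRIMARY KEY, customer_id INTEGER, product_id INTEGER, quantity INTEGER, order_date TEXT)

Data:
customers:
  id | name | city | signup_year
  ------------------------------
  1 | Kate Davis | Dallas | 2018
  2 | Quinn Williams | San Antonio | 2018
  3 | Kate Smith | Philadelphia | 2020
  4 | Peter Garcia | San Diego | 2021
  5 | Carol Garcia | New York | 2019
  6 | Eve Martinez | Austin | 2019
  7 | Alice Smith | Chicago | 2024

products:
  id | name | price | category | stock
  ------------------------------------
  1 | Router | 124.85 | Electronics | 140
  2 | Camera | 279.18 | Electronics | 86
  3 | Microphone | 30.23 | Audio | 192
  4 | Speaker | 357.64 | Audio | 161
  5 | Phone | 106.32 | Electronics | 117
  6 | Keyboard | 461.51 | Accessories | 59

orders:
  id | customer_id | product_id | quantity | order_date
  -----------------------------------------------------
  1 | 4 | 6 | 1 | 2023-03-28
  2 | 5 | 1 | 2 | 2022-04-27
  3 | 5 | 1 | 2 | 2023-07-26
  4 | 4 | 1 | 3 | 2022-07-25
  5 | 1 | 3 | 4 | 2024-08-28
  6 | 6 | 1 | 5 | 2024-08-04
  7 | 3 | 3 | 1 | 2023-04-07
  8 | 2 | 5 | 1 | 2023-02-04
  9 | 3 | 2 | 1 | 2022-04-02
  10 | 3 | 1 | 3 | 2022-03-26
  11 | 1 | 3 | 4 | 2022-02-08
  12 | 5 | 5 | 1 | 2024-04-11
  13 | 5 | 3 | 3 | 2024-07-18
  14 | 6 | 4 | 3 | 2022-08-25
SELECT name, category FROM products WHERE category <> 'Electronics'

Execution result:
name | category
Microphone | Audio
Speaker | Audio
Keyboard | Accessories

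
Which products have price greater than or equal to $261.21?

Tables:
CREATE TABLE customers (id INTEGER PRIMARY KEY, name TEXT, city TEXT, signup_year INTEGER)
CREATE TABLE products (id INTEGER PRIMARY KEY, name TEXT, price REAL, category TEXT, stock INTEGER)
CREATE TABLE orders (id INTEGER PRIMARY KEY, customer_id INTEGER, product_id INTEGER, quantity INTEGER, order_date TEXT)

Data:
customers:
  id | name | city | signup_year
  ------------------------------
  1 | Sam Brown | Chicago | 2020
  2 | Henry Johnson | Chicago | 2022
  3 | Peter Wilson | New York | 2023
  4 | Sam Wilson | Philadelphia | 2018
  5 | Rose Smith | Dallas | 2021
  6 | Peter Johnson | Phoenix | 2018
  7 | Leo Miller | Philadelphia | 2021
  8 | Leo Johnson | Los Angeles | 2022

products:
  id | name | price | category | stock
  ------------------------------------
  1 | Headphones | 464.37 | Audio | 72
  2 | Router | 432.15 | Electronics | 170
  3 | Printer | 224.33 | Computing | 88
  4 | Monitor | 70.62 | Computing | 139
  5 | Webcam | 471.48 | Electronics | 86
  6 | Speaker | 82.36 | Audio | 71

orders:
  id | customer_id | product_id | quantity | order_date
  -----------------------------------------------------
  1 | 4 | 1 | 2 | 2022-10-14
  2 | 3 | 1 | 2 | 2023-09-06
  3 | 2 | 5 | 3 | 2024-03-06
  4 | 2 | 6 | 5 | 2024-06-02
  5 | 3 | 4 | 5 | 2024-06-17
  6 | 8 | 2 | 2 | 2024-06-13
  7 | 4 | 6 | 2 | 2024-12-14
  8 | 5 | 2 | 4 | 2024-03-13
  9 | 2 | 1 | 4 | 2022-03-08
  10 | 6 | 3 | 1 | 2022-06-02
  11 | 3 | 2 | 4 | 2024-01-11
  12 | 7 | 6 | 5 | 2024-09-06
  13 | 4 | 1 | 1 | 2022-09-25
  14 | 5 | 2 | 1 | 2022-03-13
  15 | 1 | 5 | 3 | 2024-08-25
SELECT name, price FROM products WHERE price >= 261.21

Execution result:
name | price
Headphones | 464.37
Router | 432.15
Webcam | 471.48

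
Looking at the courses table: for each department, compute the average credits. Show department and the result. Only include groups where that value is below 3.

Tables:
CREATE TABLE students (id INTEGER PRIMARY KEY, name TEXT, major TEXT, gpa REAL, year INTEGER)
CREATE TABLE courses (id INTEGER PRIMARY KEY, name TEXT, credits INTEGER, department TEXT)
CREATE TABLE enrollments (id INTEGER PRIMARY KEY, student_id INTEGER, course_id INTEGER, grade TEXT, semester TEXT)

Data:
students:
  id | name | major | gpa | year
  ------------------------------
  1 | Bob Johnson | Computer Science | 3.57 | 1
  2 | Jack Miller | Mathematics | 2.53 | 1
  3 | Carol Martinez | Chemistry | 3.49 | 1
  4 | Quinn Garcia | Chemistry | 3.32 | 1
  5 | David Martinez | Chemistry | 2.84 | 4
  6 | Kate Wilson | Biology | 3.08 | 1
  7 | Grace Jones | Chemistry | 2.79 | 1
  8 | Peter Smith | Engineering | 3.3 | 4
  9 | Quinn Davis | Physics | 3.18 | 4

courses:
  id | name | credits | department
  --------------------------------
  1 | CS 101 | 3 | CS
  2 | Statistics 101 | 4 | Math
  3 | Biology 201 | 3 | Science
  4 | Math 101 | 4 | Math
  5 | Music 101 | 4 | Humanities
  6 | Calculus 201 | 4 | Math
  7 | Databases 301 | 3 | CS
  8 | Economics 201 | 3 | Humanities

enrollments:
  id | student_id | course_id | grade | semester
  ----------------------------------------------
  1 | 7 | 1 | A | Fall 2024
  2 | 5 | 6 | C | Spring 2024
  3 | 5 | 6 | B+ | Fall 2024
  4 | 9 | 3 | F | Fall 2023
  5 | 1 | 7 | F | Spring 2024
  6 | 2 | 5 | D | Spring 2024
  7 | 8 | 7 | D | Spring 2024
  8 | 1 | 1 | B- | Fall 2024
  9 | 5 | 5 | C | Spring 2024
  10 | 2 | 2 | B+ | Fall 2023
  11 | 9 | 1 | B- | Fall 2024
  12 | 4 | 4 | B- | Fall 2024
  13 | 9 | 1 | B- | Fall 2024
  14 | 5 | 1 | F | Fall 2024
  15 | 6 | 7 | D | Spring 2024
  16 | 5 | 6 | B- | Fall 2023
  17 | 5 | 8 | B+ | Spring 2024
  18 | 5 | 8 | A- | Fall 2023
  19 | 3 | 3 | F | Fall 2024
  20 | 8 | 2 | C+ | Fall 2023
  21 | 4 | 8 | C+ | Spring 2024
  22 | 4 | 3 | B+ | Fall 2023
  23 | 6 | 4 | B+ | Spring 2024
SELECT department, AVG(credits) AS avg_credits FROM courses GROUP BY department HAVING AVG(credits) < 3

Execution result:
(no rows)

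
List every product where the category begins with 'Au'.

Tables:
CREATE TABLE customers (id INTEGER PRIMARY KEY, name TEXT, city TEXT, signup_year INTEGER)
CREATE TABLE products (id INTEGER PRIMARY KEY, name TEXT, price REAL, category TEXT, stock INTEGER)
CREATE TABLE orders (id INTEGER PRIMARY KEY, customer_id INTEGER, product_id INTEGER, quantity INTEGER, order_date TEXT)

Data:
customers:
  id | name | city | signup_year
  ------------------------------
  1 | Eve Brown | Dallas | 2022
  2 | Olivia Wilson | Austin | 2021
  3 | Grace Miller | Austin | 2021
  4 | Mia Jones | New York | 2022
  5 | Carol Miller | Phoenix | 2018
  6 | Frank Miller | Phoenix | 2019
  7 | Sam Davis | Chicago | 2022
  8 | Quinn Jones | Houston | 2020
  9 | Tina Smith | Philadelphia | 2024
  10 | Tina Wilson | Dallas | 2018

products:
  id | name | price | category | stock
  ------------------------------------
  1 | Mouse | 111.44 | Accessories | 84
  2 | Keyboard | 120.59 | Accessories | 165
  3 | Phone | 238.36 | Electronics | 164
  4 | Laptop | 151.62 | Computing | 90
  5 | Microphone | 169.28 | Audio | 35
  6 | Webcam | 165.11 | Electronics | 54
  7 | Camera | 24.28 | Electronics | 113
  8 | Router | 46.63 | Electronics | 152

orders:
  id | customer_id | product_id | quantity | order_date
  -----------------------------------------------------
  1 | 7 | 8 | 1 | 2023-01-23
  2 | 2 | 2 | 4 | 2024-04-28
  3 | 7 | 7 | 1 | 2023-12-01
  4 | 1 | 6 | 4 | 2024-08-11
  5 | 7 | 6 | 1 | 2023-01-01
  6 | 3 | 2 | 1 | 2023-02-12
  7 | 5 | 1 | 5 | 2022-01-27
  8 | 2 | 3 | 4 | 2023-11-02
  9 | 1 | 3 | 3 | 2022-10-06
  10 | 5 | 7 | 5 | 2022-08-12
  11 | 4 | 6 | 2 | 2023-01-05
SELECT name, category FROM products WHERE category LIKE 'Au%'

Execution result:
name | category
Microphone | Audio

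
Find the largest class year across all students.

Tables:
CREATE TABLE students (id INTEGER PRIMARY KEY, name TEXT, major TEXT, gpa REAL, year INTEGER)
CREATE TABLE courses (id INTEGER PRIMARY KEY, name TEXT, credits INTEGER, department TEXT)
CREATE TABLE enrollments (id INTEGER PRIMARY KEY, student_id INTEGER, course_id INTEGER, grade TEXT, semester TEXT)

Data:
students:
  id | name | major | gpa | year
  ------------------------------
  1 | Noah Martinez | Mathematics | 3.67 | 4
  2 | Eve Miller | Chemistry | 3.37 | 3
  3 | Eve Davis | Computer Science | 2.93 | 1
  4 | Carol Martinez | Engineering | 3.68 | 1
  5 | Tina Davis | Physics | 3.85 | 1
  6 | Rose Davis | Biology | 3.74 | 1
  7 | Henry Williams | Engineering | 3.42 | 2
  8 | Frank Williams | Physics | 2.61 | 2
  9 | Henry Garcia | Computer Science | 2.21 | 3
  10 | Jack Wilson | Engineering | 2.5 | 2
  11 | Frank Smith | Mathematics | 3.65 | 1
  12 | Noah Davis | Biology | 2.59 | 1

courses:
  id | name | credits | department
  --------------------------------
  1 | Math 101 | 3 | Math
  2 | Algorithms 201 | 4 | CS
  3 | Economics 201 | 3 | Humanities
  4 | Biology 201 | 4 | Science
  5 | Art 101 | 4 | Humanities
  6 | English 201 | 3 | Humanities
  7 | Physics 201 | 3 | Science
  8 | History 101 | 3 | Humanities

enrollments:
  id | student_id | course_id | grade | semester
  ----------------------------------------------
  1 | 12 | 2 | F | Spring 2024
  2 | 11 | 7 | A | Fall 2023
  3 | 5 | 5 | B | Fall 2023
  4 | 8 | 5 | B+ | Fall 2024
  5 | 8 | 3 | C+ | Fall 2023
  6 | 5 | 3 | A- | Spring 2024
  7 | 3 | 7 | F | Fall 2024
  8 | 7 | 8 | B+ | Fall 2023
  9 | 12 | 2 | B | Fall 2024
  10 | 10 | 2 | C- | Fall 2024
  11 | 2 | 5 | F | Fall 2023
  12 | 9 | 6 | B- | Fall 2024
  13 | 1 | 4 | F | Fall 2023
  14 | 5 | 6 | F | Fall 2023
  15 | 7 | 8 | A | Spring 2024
SELECT MAX(year) FROM students

Execution result:
4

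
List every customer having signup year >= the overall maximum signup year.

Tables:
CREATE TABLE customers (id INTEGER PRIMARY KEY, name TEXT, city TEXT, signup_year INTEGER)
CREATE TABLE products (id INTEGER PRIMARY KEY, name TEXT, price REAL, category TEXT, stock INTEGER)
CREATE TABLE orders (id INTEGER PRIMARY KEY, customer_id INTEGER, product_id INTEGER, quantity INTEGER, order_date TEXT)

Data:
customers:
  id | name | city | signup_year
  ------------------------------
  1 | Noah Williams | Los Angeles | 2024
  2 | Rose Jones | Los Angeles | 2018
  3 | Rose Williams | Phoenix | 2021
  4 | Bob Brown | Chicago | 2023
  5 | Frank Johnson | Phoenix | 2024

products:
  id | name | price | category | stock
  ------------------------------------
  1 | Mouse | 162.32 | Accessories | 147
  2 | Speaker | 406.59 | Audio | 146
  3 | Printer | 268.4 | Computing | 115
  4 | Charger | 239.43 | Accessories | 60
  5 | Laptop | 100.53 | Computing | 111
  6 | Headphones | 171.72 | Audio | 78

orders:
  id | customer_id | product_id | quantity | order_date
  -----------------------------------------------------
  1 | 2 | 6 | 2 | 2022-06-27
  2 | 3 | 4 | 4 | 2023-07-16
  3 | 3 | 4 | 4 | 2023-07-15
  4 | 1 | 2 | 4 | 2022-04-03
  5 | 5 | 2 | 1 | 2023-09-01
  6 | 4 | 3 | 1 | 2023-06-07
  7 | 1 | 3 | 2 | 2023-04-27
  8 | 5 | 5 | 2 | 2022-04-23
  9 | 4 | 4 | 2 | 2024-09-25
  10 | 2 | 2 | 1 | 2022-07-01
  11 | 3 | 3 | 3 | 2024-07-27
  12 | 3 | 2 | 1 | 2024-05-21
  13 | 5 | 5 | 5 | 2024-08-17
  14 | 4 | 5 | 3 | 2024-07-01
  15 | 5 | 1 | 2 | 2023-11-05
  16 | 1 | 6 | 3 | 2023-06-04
SELECT name, signup_year FROM customers WHERE signup_year >= (SELECT MAX(signup_year) FROM customers)

Execution result:
name | signup_year
Noah Williams | 2024
Frank Johnson | 2024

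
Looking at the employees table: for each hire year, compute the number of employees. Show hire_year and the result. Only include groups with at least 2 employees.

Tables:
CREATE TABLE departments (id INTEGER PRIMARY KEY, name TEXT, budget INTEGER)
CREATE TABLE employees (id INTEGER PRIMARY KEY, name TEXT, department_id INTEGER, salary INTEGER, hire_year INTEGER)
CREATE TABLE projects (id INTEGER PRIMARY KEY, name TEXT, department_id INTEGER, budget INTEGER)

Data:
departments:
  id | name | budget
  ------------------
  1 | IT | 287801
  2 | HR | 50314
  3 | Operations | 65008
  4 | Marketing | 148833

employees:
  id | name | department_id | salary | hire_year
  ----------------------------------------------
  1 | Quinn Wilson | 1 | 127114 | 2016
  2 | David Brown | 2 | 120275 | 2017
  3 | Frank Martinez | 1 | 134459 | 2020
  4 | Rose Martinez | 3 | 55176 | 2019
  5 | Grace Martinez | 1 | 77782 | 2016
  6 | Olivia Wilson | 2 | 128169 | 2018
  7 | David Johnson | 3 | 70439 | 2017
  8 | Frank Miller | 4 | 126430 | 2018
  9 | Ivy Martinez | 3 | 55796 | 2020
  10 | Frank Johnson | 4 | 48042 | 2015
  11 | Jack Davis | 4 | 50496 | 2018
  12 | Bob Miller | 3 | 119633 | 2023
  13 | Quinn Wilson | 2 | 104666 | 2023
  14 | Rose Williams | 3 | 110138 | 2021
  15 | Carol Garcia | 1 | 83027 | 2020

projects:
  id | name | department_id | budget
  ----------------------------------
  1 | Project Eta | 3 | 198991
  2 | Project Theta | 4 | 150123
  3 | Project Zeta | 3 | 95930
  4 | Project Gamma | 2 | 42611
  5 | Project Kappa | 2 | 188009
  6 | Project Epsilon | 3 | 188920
SELECT hire_year, COUNT(*) AS n FROM employees GROUP BY hire_year HAVING COUNT(*) >= 2

Execution result:
hire_year | n
2016 | 2
2017 | 2
2018 | 3
2020 | 3
2023 | 2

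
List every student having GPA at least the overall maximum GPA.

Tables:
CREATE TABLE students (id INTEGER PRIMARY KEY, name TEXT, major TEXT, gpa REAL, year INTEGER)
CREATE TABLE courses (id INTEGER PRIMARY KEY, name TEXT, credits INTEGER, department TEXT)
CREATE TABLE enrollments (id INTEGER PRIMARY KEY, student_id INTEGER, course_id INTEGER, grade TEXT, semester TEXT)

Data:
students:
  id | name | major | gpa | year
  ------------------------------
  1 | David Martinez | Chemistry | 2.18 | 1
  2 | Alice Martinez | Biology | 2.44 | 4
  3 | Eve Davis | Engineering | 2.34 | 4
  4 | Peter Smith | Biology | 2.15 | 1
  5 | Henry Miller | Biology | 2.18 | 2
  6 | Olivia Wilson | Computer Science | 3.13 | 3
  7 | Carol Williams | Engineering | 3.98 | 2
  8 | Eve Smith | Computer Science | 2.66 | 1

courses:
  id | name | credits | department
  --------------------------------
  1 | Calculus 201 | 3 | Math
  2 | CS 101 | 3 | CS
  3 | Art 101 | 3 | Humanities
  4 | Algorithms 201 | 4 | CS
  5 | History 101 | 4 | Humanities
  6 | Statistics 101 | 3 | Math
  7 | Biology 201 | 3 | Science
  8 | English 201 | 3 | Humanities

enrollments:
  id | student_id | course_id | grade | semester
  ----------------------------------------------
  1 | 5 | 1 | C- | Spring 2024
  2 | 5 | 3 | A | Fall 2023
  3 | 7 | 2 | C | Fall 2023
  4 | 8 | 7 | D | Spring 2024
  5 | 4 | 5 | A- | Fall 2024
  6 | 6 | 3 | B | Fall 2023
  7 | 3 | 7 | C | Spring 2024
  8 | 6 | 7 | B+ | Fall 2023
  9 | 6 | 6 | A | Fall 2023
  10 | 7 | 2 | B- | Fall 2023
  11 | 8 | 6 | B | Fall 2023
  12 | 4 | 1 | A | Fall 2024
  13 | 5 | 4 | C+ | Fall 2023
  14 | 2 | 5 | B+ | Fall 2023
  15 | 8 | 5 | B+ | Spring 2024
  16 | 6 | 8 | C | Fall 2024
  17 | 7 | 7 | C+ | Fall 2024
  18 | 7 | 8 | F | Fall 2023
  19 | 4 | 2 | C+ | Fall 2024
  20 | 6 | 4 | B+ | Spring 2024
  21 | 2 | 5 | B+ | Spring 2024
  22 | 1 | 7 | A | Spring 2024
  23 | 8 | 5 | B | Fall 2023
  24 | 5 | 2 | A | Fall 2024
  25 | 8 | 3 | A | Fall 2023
SELECT name, gpa FROM students WHERE gpa >= (SELECT MAX(gpa) FROM students)

Execution result:
name | gpa
Carol Williams | 3.98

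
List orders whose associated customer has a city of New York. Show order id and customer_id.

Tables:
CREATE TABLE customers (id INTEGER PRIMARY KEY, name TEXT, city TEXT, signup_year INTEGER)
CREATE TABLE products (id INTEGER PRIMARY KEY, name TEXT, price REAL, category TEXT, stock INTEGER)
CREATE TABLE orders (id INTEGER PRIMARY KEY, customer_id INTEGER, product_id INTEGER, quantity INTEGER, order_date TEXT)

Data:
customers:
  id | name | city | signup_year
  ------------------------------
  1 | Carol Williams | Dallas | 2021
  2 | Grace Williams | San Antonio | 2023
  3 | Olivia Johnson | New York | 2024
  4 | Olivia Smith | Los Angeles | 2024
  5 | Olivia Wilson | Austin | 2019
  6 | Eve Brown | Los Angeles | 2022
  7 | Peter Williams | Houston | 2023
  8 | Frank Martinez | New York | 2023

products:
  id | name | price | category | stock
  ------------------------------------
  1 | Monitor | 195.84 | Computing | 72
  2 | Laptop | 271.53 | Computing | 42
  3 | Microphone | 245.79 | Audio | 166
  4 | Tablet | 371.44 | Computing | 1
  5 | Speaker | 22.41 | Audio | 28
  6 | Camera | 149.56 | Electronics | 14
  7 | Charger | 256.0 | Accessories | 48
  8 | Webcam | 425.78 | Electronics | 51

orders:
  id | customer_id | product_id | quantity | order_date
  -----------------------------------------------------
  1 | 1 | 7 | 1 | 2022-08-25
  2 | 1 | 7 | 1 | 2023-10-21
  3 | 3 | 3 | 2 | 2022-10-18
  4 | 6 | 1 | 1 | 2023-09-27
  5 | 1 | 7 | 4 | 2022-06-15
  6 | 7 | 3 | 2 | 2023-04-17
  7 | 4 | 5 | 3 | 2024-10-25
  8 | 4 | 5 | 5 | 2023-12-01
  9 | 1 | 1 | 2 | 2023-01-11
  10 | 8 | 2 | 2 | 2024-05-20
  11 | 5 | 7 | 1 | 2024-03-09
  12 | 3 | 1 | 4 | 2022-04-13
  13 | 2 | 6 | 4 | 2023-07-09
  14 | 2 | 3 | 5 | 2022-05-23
SELECT id, customer_id FROM orders WHERE customer_id IN (SELECT id FROM customers WHERE city = 'New York')

Execution result:
id | customer_id
3 | 3
10 | 8
12 | 3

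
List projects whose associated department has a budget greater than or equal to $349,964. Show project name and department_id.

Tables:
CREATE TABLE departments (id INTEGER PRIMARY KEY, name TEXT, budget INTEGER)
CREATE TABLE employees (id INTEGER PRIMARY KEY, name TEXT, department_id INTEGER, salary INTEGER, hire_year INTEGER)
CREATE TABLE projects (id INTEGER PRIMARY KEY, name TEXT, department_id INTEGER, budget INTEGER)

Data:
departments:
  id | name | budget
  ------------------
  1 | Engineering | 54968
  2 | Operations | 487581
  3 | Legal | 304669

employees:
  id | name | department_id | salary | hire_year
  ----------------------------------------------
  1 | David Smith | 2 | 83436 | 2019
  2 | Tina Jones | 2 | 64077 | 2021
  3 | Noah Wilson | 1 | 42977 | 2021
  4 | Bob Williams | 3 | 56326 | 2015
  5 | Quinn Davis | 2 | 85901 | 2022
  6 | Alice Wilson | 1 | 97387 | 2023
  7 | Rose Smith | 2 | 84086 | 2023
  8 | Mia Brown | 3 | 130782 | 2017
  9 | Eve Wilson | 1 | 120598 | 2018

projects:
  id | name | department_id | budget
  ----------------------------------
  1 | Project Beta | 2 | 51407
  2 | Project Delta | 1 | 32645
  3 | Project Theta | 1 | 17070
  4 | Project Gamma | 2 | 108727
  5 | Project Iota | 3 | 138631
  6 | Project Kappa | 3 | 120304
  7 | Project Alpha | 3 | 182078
SELECT name, department_id FROM projects WHERE department_id IN (SELECT id FROM departments WHERE budget >= 349964)

Execution result:
name | department_id
Project Beta | 2
Project Gamma | 2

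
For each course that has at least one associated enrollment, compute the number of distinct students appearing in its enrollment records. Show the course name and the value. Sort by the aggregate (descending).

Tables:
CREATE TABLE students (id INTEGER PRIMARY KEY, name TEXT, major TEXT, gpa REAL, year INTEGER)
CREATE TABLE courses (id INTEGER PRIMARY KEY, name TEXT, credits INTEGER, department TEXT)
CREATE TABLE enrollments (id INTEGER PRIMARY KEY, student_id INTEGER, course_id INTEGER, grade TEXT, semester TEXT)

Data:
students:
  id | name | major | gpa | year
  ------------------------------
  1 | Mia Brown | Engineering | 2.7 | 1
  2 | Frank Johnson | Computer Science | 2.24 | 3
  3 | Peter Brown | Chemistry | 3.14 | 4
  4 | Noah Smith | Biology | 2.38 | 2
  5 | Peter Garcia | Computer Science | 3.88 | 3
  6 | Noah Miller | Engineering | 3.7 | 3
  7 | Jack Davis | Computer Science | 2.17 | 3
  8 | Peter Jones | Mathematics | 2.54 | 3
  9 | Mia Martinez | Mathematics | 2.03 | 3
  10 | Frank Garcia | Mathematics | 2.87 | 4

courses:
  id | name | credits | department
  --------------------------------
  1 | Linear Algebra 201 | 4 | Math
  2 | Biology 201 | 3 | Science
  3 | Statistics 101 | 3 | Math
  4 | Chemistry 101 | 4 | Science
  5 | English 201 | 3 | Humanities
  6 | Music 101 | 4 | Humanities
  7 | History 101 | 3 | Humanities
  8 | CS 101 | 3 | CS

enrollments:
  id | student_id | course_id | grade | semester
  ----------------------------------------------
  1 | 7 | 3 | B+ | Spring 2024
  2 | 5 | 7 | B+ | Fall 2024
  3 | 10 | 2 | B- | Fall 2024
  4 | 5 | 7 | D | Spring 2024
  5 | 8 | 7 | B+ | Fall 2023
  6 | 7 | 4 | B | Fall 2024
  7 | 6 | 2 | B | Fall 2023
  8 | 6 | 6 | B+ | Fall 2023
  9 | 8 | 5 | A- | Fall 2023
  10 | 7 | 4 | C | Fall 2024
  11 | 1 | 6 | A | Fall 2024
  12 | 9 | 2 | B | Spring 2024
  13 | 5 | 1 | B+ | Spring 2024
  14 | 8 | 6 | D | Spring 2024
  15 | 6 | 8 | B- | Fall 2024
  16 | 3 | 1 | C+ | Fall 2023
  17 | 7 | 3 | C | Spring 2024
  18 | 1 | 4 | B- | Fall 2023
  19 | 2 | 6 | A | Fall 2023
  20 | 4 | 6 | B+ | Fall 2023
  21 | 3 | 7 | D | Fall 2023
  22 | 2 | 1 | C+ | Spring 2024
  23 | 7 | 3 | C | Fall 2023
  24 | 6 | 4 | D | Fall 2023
SELECT p.name, COUNT(DISTINCT c.student_id) AS distinct_student_count FROM enrollments c JOIN courses p ON c.course_id = p.id GROUP BY p.id, p.name ORDER BY distinct_student_count DESC

Execution result:
name | distinct_student_count
Music 101 | 5
Linear Algebra 201 | 3
Biology 201 | 3
Chemistry 101 | 3
History 101 | 3
Statistics 101 | 1
English 201 | 1
CS 101 | 1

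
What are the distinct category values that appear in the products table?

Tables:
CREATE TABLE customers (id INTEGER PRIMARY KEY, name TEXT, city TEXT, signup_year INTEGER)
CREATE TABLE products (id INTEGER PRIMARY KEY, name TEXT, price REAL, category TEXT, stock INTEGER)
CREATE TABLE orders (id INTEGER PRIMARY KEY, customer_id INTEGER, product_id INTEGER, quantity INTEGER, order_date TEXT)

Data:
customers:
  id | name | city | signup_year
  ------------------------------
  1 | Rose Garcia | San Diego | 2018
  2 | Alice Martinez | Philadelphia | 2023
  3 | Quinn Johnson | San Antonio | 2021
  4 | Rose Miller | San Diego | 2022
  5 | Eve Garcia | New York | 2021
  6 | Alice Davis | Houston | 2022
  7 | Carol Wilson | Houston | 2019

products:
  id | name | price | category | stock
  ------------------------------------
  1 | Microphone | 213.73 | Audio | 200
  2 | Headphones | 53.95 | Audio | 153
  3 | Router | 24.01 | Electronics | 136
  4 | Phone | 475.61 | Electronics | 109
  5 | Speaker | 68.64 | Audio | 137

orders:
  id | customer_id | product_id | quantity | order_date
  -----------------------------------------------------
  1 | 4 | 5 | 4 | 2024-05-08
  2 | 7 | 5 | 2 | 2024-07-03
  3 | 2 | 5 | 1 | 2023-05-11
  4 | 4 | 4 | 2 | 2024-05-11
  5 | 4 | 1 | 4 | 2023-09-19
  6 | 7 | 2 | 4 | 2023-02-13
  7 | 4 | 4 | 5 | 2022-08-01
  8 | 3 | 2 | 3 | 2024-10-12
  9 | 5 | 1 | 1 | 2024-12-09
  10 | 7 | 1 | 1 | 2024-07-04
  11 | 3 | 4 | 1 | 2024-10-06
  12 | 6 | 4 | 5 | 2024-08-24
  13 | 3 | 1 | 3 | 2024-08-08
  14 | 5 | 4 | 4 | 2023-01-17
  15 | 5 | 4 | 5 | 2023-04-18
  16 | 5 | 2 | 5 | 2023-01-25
SELECT DISTINCT category FROM products

Execution result:
category
Audio
Electronics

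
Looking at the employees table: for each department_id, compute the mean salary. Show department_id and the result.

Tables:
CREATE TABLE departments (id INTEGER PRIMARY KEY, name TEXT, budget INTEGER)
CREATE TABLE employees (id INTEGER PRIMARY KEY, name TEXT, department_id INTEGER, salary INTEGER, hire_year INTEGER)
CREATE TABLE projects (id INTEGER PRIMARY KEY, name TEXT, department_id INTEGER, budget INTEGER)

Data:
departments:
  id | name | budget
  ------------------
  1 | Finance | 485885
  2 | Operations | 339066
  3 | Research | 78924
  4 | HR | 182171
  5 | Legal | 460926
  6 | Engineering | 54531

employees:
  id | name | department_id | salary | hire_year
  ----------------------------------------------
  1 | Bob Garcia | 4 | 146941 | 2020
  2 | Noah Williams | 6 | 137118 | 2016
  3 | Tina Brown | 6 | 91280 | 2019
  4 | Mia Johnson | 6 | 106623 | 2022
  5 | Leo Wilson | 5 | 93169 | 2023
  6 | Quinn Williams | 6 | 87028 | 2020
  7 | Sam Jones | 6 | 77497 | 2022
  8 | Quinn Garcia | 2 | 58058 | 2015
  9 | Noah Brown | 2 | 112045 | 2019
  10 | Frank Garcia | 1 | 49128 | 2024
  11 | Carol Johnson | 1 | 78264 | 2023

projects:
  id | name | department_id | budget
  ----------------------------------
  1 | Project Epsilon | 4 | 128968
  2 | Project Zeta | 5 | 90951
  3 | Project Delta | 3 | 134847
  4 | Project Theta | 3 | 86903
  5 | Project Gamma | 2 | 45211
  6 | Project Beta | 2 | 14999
SELECT department_id, AVG(salary) AS avg_salary FROM employees GROUP BY department_id

Execution result:
department_id | avg_salary
1 | 63696.00
2 | 85051.50
4 | 146941.00
5 | 93169.00
6 | 99909.20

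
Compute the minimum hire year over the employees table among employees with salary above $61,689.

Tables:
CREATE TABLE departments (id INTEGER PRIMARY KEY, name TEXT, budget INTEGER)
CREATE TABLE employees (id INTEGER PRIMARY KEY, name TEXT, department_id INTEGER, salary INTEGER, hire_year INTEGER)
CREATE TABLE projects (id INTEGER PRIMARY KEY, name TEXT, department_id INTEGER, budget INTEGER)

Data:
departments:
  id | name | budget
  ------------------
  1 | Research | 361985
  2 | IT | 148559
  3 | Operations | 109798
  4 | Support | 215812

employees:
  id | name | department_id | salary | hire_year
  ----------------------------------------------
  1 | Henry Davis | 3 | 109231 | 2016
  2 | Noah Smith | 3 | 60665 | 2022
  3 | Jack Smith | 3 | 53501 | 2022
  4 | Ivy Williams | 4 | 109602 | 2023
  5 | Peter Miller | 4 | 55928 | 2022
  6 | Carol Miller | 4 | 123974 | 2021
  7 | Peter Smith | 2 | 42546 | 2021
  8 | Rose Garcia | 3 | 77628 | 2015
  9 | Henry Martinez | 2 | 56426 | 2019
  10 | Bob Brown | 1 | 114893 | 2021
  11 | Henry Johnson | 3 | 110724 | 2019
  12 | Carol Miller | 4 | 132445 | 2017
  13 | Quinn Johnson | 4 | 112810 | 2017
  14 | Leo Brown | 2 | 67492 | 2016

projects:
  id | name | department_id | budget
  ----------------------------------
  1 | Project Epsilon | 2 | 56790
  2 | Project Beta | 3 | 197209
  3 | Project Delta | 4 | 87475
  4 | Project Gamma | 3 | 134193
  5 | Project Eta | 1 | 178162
SELECT MIN(hire_year) FROM employees WHERE salary > 61689

Execution result:
2015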